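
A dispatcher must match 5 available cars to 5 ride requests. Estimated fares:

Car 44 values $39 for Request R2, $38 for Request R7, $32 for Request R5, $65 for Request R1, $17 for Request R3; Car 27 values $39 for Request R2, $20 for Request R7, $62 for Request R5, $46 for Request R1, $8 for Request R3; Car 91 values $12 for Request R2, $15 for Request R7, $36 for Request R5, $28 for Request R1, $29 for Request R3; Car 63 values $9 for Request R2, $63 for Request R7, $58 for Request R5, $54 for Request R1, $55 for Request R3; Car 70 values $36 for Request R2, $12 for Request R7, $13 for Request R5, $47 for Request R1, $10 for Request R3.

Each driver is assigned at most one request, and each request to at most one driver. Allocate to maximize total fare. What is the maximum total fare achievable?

Max total: $255

This is a one-to-one assignment (maximum-weight bipartite matching).
Optimal: Car 44→Request R1 ($65), Car 27→Request R5 ($62), Car 91→Request R3 ($29), Car 63→Request R7 ($63), Car 70→Request R2 ($36) — total 65+62+29+63+36 = $255.
Column-greedy (each request in turn goes to its best remaining driver) gives $240, worse by 15.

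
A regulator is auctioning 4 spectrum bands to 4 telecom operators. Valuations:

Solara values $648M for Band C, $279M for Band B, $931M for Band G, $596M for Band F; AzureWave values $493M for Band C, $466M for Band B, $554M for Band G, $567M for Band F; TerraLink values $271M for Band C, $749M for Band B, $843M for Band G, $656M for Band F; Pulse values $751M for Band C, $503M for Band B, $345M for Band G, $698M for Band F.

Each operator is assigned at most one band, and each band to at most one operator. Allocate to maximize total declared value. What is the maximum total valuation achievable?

Maximum total: $2998M

Treat this as an assignment problem: match each operator to one band.
Optimal: Solara→Band G ($931M), AzureWave→Band F ($567M), TerraLink→Band B ($749M), Pulse→Band C ($751M) — total 931+567+749+751 = $2998M.
Next-best assignment: Solara→Band G, AzureWave→Band C, TerraLink→Band B, Pulse→Band F = $2871M.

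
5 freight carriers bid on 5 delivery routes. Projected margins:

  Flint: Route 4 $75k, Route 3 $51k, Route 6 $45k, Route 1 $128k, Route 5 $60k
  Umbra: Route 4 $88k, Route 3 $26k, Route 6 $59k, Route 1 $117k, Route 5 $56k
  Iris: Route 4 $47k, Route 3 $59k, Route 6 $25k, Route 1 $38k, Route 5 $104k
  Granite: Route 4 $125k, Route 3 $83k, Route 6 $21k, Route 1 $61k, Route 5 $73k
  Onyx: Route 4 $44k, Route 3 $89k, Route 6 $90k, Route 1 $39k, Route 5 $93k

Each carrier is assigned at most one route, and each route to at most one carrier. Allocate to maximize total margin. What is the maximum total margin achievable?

Maximum total: $505k

Optimal: Flint→Route 1 ($128k), Umbra→Route 6 ($59k), Iris→Route 5 ($104k), Granite→Route 4 ($125k), Onyx→Route 3 ($89k) — total 128+59+104+125+89 = $505k.
Row-greedy (each carrier in turn takes its best remaining route) gives $493k, worse by 12.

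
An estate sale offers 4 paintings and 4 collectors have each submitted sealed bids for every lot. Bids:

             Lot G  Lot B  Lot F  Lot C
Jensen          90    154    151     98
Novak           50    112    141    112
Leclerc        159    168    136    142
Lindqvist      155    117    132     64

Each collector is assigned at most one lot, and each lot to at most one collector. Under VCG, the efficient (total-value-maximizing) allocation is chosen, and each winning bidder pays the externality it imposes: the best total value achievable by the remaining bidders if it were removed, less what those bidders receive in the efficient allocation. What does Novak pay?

Novak pays $23.

Efficient allocation: Jensen→Lot B ($154), Novak→Lot F ($141), Leclerc→Lot C ($142), Lindqvist→Lot G ($155); total welfare W = $592.
Novak receives Lot F at value $141, so the others get W − 141 = $451.
Without Novak: best allocation of the remaining 3 bidders over all 4 lots is Jensen→Lot F ($151), Leclerc→Lot B ($168), Lindqvist→Lot G ($155), total $474.
VCG payment = (others' best without Novak) − (others' welfare with Novak) = 474 − 451 = $23.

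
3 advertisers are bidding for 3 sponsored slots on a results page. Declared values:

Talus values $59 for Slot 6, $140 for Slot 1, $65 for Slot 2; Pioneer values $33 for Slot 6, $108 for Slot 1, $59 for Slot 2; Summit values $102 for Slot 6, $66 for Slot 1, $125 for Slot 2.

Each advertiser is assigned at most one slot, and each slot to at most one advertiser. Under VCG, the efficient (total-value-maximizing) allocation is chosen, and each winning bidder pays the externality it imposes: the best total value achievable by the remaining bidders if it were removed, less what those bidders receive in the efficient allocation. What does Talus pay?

Efficient allocation: Talus→Slot 1 ($140), Pioneer→Slot 2 ($59), Summit→Slot 6 ($102); total welfare W = $301.
Talus receives Slot 1 at value $140, so the others get W − 140 = $161.
Without Talus: best allocation of the remaining 2 bidders over all 3 slots is Pioneer→Slot 1 ($108), Summit→Slot 2 ($125), total $233.
VCG payment = (others' best without Talus) − (others' welfare with Talus) = 233 − 161 = $72.

Talus pays $72.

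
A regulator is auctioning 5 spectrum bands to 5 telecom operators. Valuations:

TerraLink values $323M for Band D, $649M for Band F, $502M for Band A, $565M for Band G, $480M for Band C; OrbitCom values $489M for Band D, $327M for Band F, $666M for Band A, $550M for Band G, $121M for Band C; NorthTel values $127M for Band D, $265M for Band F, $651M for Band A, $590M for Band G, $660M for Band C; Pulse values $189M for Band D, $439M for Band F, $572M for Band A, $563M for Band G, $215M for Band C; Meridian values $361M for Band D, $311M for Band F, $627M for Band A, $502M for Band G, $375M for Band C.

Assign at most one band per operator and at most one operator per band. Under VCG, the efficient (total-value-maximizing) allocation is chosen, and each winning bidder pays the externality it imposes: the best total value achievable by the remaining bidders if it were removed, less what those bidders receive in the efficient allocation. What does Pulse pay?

Efficient allocation: TerraLink→Band F ($649M), OrbitCom→Band D ($489M), NorthTel→Band C ($660M), Pulse→Band G ($563M), Meridian→Band A ($627M); total welfare W = $2988M.
Pulse receives Band G at value $563M, so the others get W − 563 = $2425M.
Without Pulse: best allocation of the remaining 4 bidders over all 5 bands is TerraLink→Band F ($649M), OrbitCom→Band G ($550M), NorthTel→Band C ($660M), Meridian→Band A ($627M), total $2486M.
VCG payment = (others' best without Pulse) − (others' welfare with Pulse) = 2486 − 2425 = $61M.

Pulse pays $61M.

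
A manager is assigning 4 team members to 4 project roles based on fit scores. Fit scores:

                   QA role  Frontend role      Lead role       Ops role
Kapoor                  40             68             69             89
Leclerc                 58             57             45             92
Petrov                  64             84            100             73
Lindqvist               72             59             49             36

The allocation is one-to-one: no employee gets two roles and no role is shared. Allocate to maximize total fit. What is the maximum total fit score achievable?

Max total: 332 pts

This is a one-to-one assignment (maximum-weight bipartite matching).
Optimal: Kapoor→Frontend role (68 pts), Leclerc→Ops role (92 pts), Petrov→Lead role (100 pts), Lindqvist→QA role (72 pts) — total 68+92+100+72 = 332 pts.
Row-greedy (each employee in turn takes its best remaining role) gives 306 pts, worse by 26.
Next-best assignment: Kapoor→Ops role, Leclerc→Frontend role, Petrov→Lead role, Lindqvist→QA role = 318 pts.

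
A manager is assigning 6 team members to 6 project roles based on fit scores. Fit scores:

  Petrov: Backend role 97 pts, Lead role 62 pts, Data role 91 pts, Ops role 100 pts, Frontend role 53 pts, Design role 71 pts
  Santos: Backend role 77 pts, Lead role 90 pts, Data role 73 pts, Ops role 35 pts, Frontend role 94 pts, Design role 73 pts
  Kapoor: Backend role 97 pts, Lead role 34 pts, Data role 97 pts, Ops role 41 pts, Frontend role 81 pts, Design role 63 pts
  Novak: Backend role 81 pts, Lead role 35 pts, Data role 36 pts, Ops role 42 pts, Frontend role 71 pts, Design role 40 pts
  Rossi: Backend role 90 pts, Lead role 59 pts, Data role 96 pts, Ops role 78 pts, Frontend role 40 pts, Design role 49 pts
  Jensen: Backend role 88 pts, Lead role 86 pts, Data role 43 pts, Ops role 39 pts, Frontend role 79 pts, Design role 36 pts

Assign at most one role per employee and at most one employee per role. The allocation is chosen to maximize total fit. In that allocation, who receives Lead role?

Optimal: Petrov→Ops role (100 pts), Santos→Design role (73 pts), Kapoor→Backend role (97 pts), Novak→Frontend role (71 pts), Rossi→Data role (96 pts), Jensen→Lead role (86 pts) — total 100+73+97+71+96+86 = 523 pts.
Column-greedy (each role in turn goes to its best remaining employee) gives 481 pts, worse by 42.
Next-best assignment: Petrov→Ops role, Santos→Frontend role, Kapoor→Design role, Novak→Backend role, Rossi→Data role, Jensen→Lead role = 520 pts.
Jensen's own top role is Backend role (88 pts), but forcing Jensen→Backend role and reassigning the rest optimally gives only 508 pts — worse by 15.

Jensen receives Lead role.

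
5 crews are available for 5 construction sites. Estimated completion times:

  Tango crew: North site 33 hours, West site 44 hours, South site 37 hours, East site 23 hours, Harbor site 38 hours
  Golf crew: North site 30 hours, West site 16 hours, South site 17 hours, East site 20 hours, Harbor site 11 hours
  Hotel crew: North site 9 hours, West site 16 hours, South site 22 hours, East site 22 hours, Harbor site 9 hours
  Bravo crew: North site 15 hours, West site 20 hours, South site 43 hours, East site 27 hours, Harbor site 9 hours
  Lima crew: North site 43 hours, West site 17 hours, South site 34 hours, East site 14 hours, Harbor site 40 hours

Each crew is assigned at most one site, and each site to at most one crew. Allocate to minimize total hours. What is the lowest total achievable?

Optimal: Tango crew→East site (23 hours), Golf crew→South site (17 hours), Hotel crew→North site (9 hours), Bravo crew→Harbor site (9 hours), Lima crew→West site (17 hours) — total 23+17+9+9+17 = 75 hours.
Column-greedy (each site in turn goes to its cheapest remaining crew) gives 91 hours, worse by 16.
Swapping Lima crew↔Bravo crew (Lima crew→Harbor site 40 hours, Bravo crew→West site 20 hours) adds 34.

Min total: 75 hours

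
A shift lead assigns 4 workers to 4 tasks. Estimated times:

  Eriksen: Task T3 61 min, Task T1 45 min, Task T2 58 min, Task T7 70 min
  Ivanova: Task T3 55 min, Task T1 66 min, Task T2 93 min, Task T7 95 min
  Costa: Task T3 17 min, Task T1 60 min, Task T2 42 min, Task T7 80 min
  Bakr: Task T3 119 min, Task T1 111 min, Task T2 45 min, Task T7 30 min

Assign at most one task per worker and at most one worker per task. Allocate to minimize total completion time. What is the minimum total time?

Optimal: Eriksen→Task T2 (58 min), Ivanova→Task T1 (66 min), Costa→Task T3 (17 min), Bakr→Task T7 (30 min) — total 58+66+17+30 = 171 min.
Min-entry greedy (repeatedly take the single cheapest remaining cell) gives 185 min, worse by 14.
Every other assignment is strictly worse.

Min total: 171 min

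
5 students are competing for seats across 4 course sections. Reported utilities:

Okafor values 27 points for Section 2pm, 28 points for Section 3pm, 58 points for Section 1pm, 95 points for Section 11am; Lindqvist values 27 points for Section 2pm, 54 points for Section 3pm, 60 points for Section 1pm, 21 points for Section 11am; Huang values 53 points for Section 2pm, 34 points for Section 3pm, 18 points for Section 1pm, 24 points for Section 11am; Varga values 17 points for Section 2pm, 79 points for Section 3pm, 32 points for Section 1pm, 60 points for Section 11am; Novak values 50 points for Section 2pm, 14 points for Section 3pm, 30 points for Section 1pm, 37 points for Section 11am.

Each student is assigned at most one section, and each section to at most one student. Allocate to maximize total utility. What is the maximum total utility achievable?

Max total: 287 points

This is a one-to-one assignment (maximum-weight bipartite matching).
Optimal: Huang→Section 2pm (53 points), Varga→Section 3pm (79 points), Lindqvist→Section 1pm (60 points), Okafor→Section 11am (95 points) — total 53+79+60+95 = 287 points.
Next-best assignment: Novak→Section 2pm, Varga→Section 3pm, Lindqvist→Section 1pm, Okafor→Section 11am = 284 points.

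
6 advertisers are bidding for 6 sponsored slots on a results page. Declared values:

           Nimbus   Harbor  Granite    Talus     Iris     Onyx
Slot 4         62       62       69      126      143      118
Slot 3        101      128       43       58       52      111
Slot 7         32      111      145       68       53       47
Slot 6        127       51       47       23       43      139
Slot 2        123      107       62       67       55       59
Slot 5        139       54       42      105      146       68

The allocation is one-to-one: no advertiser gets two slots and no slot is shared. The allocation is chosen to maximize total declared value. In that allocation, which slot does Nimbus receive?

Treat this as an assignment problem: match each advertiser to one slot.
Optimal: Nimbus→Slot 2 ($123), Harbor→Slot 3 ($128), Granite→Slot 7 ($145), Talus→Slot 4 ($126), Iris→Slot 5 ($146), Onyx→Slot 6 ($139) — total 123+128+145+126+146+139 = $807.
Column-greedy (each slot in turn goes to its best remaining advertiser) gives $783, worse by 24.
Next-best assignment: Nimbus→Slot 2, Harbor→Slot 3, Granite→Slot 7, Talus→Slot 5, Iris→Slot 4, Onyx→Slot 6 = $783.
Every other assignment is strictly worse.
Nimbus's own top slot is Slot 5 ($139), but forcing Nimbus→Slot 5 and reassigning the rest optimally gives only $761 — worse by 46.

Nimbus receives Slot 2.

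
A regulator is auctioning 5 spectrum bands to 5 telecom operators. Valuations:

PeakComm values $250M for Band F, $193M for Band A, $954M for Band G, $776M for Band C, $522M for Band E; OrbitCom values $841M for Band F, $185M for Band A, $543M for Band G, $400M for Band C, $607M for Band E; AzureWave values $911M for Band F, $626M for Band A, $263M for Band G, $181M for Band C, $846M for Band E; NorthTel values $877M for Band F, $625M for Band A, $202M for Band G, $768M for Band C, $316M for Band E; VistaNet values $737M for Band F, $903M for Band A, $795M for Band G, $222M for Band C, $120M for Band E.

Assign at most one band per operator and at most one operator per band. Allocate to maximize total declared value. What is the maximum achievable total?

Max total: $4312M

This is the linear assignment problem.
Optimal: PeakComm→Band G ($954M), OrbitCom→Band F ($841M), AzureWave→Band E ($846M), NorthTel→Band C ($768M), VistaNet→Band A ($903M) — total 954+841+846+768+903 = $4312M.
Swapping OrbitCom↔NorthTel (OrbitCom→Band C $400M, NorthTel→Band F $877M) loses 332.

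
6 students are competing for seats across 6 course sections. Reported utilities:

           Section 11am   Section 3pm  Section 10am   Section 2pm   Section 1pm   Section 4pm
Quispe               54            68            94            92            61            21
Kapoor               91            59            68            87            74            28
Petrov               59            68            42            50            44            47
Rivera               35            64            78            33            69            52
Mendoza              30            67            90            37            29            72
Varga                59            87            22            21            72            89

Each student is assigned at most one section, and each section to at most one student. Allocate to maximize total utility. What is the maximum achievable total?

Optimal: Quispe→Section 2pm (92 points), Kapoor→Section 11am (91 points), Petrov→Section 3pm (68 points), Rivera→Section 1pm (69 points), Mendoza→Section 10am (90 points), Varga→Section 4pm (89 points) — total 92+91+68+69+90+89 = 499 points.
Max-entry greedy (repeatedly take the single best remaining cell) gives 448 points, worse by 51.
Next-best assignment: Quispe→Section 2pm, Kapoor→Section 11am, Petrov→Section 4pm, Rivera→Section 1pm, Mendoza→Section 10am, Varga→Section 3pm = 476 points.
Checked against all permutations: 499 points is optimal.

Maximum total: 499 points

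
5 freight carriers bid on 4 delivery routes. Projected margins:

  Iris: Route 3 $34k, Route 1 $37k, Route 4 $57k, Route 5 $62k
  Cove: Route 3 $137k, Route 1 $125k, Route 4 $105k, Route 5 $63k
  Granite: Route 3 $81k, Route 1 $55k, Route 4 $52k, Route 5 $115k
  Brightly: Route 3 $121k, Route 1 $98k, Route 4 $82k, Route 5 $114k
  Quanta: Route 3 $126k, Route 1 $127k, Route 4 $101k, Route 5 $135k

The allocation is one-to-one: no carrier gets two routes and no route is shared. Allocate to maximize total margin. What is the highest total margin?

Maximum total: $468k

Optimal: Brightly→Route 3 ($121k), Quanta→Route 1 ($127k), Cove→Route 4 ($105k), Granite→Route 5 ($115k) — total 121+127+105+115 = $468k.
Column-greedy (each route in turn goes to its best remaining carrier) gives $461k, worse by 7.
Next-best assignment: Brightly→Route 3, Cove→Route 1, Quanta→Route 4, Granite→Route 5 = $462k.
Swapping Granite↔Brightly (Granite→Route 3 $81k, Brightly→Route 5 $114k) loses 41.
Every other assignment is strictly worse.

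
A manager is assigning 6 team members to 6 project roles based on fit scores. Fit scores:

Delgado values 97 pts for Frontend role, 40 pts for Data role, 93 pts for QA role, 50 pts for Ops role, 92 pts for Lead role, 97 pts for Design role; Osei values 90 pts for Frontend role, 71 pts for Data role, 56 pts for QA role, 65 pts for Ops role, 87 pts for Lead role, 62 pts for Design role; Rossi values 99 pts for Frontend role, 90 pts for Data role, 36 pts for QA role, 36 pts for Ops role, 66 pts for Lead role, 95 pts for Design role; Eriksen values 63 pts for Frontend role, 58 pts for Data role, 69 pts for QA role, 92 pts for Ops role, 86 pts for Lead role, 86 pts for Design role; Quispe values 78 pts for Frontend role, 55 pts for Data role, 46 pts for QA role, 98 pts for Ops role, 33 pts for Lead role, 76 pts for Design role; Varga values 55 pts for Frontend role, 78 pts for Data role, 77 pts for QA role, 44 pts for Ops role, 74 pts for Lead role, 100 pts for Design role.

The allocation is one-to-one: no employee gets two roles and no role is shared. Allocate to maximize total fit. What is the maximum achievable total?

Max total: 557 pts

Optimal: Delgado→QA role (93 pts), Osei→Frontend role (90 pts), Rossi→Data role (90 pts), Eriksen→Lead role (86 pts), Quispe→Ops role (98 pts), Varga→Design role (100 pts) — total 93+90+90+86+98+100 = 557 pts.
Max-entry greedy (repeatedly take the single best remaining cell) gives 535 pts, worse by 22.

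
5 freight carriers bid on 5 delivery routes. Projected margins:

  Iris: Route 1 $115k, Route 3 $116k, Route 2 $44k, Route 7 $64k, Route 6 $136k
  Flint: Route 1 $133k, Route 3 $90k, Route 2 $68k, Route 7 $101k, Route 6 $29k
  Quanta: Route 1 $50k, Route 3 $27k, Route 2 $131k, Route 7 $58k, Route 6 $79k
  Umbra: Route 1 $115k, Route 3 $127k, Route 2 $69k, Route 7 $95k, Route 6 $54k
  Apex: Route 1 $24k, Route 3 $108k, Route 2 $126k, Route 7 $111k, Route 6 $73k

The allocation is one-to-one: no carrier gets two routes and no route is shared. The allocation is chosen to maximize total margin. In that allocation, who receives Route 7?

Optimal: Iris→Route 6 ($136k), Flint→Route 1 ($133k), Quanta→Route 2 ($131k), Umbra→Route 3 ($127k), Apex→Route 7 ($111k) — total 136+133+131+127+111 = $638k.
Apex's own top route is Route 2 ($126k), but forcing Apex→Route 2 and reassigning the rest optimally gives only $580k — worse by 58.

Apex receives Route 7.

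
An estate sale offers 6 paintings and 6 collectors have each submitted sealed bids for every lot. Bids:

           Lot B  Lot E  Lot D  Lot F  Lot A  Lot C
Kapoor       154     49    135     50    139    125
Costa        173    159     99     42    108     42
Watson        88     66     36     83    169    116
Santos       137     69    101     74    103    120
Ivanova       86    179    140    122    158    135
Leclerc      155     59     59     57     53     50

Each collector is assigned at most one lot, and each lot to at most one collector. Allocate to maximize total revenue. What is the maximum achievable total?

Optimal: Kapoor→Lot D ($135), Costa→Lot E ($159), Watson→Lot A ($169), Santos→Lot C ($120), Ivanova→Lot F ($122), Leclerc→Lot B ($155) — total 135+159+169+120+122+155 = $860.
Row-greedy (each collector in turn takes its best remaining lot) gives $799, worse by 61.
Next-best assignment: Kapoor→Lot D, Costa→Lot B, Watson→Lot A, Santos→Lot C, Ivanova→Lot E, Leclerc→Lot F = $833.

Max total: $860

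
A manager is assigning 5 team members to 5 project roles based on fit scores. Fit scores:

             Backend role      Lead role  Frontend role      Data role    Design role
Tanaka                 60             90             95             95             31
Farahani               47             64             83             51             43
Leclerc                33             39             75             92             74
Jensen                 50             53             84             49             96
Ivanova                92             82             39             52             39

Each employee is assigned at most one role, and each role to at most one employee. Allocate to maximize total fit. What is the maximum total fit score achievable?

Optimal: Tanaka→Lead role (90 pts), Farahani→Frontend role (83 pts), Leclerc→Data role (92 pts), Jensen→Design role (96 pts), Ivanova→Backend role (92 pts) — total 90+83+92+96+92 = 453 pts.
Column-greedy (each role in turn goes to its best remaining employee) gives 401 pts, worse by 52.
Next-best assignment: Tanaka→Frontend role, Farahani→Lead role, Leclerc→Data role, Jensen→Design role, Ivanova→Backend role = 439 pts.
No other one-to-one assignment exceeds 453 pts.

Maximum total: 453 pts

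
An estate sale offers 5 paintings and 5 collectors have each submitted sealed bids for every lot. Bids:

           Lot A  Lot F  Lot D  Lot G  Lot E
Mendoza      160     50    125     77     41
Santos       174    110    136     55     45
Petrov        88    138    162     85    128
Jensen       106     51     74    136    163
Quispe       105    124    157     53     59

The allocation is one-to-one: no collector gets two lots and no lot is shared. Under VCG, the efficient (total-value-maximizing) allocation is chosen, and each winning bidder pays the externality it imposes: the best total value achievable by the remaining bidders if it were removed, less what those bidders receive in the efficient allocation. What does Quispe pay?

Efficient allocation: Mendoza→Lot G ($77), Santos→Lot A ($174), Petrov→Lot F ($138), Jensen→Lot E ($163), Quispe→Lot D ($157); total welfare W = $709.
Quispe receives Lot D at value $157, so the others get W − 157 = $552.
Without Quispe: best allocation of the remaining 4 bidders over all 5 lots is Mendoza→Lot D ($125), Santos→Lot A ($174), Petrov→Lot F ($138), Jensen→Lot E ($163), total $600.
VCG payment = (others' best without Quispe) − (others' welfare with Quispe) = 600 − 552 = $48.

Quispe pays $48.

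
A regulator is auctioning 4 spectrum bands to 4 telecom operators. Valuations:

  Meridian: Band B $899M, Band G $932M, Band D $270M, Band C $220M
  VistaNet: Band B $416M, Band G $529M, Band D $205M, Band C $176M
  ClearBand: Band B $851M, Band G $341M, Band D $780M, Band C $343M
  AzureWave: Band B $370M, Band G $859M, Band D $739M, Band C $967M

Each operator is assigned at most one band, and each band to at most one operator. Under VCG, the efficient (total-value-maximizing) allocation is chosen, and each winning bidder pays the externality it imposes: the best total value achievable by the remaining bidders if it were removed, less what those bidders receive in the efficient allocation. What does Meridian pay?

Efficient allocation: Meridian→Band B ($899M), VistaNet→Band G ($529M), ClearBand→Band D ($780M), AzureWave→Band C ($967M); total welfare W = $3175M.
Meridian receives Band B at value $899M, so the others get W − 899 = $2276M.
Without Meridian: best allocation of the remaining 3 bidders over all 4 bands is VistaNet→Band G ($529M), ClearBand→Band B ($851M), AzureWave→Band C ($967M), total $2347M.
VCG payment = (others' best without Meridian) − (others' welfare with Meridian) = 2347 − 2276 = $71M.

Meridian pays $71M.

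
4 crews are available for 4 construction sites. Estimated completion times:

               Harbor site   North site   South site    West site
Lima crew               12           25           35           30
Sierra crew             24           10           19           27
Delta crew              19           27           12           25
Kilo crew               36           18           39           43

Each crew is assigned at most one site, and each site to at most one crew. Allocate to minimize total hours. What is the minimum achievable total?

Optimal: Lima crew→Harbor site (12 hours), Sierra crew→West site (27 hours), Delta crew→South site (12 hours), Kilo crew→North site (18 hours) — total 12+27+12+18 = 69 hours.
Row-greedy (each crew in turn takes its cheapest remaining site) gives 77 hours, worse by 8.

Minimum total: 69 hours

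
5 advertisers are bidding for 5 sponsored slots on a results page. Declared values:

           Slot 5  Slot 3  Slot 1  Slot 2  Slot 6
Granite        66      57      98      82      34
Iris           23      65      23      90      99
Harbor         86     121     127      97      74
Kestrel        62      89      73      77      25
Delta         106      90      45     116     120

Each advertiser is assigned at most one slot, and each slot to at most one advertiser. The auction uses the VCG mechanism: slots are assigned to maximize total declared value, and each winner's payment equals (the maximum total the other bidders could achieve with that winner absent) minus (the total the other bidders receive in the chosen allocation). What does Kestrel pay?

Efficient allocation: Granite→Slot 2 ($82), Iris→Slot 6 ($99), Harbor→Slot 1 ($127), Kestrel→Slot 3 ($89), Delta→Slot 5 ($106); total welfare W = $503.
Kestrel receives Slot 3 at value $89, so the others get W − 89 = $414.
Without Kestrel: best allocation of the remaining 4 bidders over all 5 slots is Granite→Slot 1 ($98), Iris→Slot 6 ($99), Harbor→Slot 3 ($121), Delta→Slot 2 ($116), total $434.
VCG payment = (others' best without Kestrel) − (others' welfare with Kestrel) = 434 − 414 = $20.

Kestrel pays $20.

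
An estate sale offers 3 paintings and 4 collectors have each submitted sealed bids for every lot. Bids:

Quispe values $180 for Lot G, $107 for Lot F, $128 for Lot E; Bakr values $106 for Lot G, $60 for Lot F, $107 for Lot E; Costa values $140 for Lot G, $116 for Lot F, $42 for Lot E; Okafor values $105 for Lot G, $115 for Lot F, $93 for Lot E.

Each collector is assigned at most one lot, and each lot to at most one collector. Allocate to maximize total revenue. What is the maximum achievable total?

This is a one-to-one assignment (maximum-weight bipartite matching).
Optimal: Quispe→Lot G ($180), Costa→Lot F ($116), Bakr→Lot E ($107) — total 180+116+107 = $403.
Next-best assignment: Quispe→Lot G, Okafor→Lot F, Bakr→Lot E = $402.

Max total: $403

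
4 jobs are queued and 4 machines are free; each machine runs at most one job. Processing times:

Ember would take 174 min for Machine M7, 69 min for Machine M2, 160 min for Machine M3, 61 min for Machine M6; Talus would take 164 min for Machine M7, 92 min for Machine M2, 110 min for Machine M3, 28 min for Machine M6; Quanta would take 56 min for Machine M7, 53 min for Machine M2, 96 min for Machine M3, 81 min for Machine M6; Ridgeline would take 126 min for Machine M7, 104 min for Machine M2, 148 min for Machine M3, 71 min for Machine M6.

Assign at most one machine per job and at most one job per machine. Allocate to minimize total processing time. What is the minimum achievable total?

Optimal: Ember→Machine M2 (69 min), Talus→Machine M6 (28 min), Quanta→Machine M7 (56 min), Ridgeline→Machine M3 (148 min) — total 69+28+56+148 = 301 min.
Swapping Ridgeline↔Quanta (Ridgeline→Machine M7 126 min, Quanta→Machine M3 96 min) adds 18.
Checked against all permutations: 301 min is optimal.

Minimum total: 301 min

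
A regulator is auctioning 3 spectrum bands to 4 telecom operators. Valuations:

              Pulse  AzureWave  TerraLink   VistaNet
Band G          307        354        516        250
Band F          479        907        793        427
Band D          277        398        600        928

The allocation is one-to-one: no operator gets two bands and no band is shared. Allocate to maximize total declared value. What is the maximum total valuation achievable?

This is a one-to-one assignment (maximum-weight bipartite matching).
Optimal: TerraLink→Band G ($516M), AzureWave→Band F ($907M), VistaNet→Band D ($928M) — total 516+907+928 = $2351M.
Row-greedy (each operator in turn takes its best remaining band) gives $1393M, worse by 958.
Next-best assignment: Pulse→Band G, AzureWave→Band F, VistaNet→Band D = $2142M.
No other one-to-one assignment exceeds $2351M.

Maximum total: $2351M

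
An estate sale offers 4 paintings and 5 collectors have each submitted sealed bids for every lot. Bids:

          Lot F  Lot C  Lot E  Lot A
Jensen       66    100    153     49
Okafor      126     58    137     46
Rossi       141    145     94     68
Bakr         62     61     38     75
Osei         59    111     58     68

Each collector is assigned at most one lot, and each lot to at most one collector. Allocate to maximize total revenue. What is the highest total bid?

This is a one-to-one assignment (maximum-weight bipartite matching).
Optimal: Okafor→Lot F ($126), Rossi→Lot C ($145), Jensen→Lot E ($153), Bakr→Lot A ($75) — total 126+145+153+75 = $499.
Column-greedy (each lot in turn goes to its best remaining collector) gives $480, worse by 19.
Swapping Jensen↔Okafor (Jensen→Lot F $66, Okafor→Lot E $137) loses 76.
Checked against all permutations: $499 is optimal.

Maximum total: $499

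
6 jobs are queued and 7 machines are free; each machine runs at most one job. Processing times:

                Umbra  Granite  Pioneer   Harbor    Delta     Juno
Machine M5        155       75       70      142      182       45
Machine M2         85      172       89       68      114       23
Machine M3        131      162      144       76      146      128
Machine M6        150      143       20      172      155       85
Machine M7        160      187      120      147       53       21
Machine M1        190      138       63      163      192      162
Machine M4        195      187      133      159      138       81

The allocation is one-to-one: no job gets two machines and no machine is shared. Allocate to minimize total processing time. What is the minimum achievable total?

Min total: 390 min

This is the linear assignment problem.
Optimal: Umbra→Machine M2 (85 min), Granite→Machine M5 (75 min), Pioneer→Machine M6 (20 min), Harbor→Machine M3 (76 min), Delta→Machine M7 (53 min), Juno→Machine M4 (81 min) — total 85+75+20+76+53+81 = 390 min.
Next-best assignment: Umbra→Machine M2, Granite→Machine M5, Pioneer→Machine M6, Harbor→Machine M3, Delta→Machine M4, Juno→Machine M7 = 415 min.
Checked against all permutations: 390 min is optimal.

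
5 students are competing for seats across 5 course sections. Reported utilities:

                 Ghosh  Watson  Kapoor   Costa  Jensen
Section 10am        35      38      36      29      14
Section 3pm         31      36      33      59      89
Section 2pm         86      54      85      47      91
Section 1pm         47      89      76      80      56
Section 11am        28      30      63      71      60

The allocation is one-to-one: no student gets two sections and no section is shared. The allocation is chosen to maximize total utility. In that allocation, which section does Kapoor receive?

This is the linear assignment problem.
Optimal: Ghosh→Section 2pm (86 points), Watson→Section 1pm (89 points), Kapoor→Section 10am (36 points), Costa→Section 11am (71 points), Jensen→Section 3pm (89 points) — total 86+89+36+71+89 = 371 points.
Max-entry greedy (repeatedly take the single best remaining cell) gives 318 points, worse by 53.
Next-best assignment: Ghosh→Section 10am, Watson→Section 1pm, Kapoor→Section 2pm, Costa→Section 11am, Jensen→Section 3pm = 369 points.
Swapping Costa↔Ghosh (Costa→Section 2pm 47 points, Ghosh→Section 11am 28 points) loses 82.
Kapoor's own top section is Section 2pm (85 points), but forcing Kapoor→Section 2pm and reassigning the rest optimally gives only 369 points — worse by 2.

Kapoor receives Section 10am.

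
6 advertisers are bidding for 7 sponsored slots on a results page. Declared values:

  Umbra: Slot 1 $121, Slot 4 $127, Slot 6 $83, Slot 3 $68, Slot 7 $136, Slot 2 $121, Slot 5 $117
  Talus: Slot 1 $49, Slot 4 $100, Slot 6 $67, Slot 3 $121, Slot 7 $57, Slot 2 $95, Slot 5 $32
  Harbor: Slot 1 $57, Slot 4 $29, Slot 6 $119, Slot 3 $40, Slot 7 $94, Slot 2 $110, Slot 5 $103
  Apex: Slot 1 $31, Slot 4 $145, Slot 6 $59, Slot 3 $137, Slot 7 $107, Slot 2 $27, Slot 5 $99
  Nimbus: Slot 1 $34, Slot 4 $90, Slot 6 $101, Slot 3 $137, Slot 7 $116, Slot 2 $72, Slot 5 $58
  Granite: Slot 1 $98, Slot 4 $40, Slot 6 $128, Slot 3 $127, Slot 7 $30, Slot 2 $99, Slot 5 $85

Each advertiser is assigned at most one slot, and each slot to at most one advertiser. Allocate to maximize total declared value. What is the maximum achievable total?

Treat this as an assignment problem: match each advertiser to one slot.
Optimal: Umbra→Slot 7 ($136), Talus→Slot 2 ($95), Harbor→Slot 5 ($103), Apex→Slot 4 ($145), Nimbus→Slot 3 ($137), Granite→Slot 6 ($128) — total 136+95+103+145+137+128 = $744.
Every other assignment is strictly worse.

Max total: $744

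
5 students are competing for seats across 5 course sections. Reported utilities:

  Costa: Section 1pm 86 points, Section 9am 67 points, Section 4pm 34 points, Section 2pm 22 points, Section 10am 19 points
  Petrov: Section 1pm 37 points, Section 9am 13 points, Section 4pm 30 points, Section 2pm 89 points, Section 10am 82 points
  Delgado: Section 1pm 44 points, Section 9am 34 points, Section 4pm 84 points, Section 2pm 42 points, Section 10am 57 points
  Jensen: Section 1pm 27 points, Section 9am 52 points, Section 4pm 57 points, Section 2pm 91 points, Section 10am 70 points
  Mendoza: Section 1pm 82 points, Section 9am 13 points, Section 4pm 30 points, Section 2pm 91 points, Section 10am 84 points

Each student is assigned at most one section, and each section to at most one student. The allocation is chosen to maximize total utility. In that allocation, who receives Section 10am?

Optimal: Costa→Section 9am (67 points), Petrov→Section 10am (82 points), Delgado→Section 4pm (84 points), Jensen→Section 2pm (91 points), Mendoza→Section 1pm (82 points) — total 67+82+84+91+82 = 406 points.
Column-greedy (each section in turn goes to its best remaining student) gives 395 points, worse by 11.
Next-best assignment: Costa→Section 1pm, Petrov→Section 2pm, Delgado→Section 4pm, Jensen→Section 9am, Mendoza→Section 10am = 395 points.
Swapping Jensen↔Costa (Jensen→Section 9am 52 points, Costa→Section 2pm 22 points) loses 84.
Petrov's own top section is Section 2pm (89 points), but forcing Petrov→Section 2pm and reassigning the rest optimally gives only 395 points — worse by 11.

Petrov receives Section 10am.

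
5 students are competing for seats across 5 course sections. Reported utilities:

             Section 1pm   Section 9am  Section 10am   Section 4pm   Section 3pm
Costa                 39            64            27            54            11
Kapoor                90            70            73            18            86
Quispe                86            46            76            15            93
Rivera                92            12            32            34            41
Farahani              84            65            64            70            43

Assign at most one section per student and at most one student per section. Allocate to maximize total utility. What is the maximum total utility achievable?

Maximum total: 392 points

Treat this as an assignment problem: match each student to one section.
Optimal: Costa→Section 9am (64 points), Kapoor→Section 10am (73 points), Quispe→Section 3pm (93 points), Rivera→Section 1pm (92 points), Farahani→Section 4pm (70 points) — total 64+73+93+92+70 = 392 points.
Column-greedy (each section in turn goes to its best remaining student) gives 319 points, worse by 73.
Swapping Kapoor↔Rivera (Kapoor→Section 1pm 90 points, Rivera→Section 10am 32 points) loses 43.
No other one-to-one assignment exceeds 392 points.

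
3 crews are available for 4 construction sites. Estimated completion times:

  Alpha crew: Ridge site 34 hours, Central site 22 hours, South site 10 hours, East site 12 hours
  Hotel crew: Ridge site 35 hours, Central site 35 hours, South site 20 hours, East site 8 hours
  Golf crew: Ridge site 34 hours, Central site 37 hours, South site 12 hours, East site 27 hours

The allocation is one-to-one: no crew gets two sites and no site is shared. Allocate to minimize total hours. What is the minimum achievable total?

Optimal: Alpha crew→Central site (22 hours), Hotel crew→East site (8 hours), Golf crew→South site (12 hours) — total 22+8+12 = 42 hours.
Min-entry greedy (repeatedly take the single cheapest remaining cell) gives 52 hours, worse by 10.
Swapping Hotel crew↔Alpha crew (Hotel crew→Central site 35 hours, Alpha crew→East site 12 hours) adds 17.
No other one-to-one assignment undercuts 42 hours.

Minimum total: 42 hours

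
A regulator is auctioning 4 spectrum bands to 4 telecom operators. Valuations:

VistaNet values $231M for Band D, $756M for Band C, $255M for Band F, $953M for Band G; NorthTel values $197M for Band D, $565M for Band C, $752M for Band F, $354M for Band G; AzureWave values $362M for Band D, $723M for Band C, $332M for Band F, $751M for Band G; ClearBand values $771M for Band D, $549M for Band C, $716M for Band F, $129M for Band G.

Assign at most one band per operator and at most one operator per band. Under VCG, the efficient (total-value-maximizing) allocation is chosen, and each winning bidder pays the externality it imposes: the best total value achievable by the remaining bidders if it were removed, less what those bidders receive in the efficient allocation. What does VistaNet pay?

VistaNet pays $28M.

Efficient allocation: VistaNet→Band G ($953M), NorthTel→Band F ($752M), AzureWave→Band C ($723M), ClearBand→Band D ($771M); total welfare W = $3199M.
VistaNet receives Band G at value $953M, so the others get W − 953 = $2246M.
Without VistaNet: best allocation of the remaining 3 bidders over all 4 bands is NorthTel→Band F ($752M), AzureWave→Band G ($751M), ClearBand→Band D ($771M), total $2274M.
VCG payment = (others' best without VistaNet) − (others' welfare with VistaNet) = 2274 − 2246 = $28M.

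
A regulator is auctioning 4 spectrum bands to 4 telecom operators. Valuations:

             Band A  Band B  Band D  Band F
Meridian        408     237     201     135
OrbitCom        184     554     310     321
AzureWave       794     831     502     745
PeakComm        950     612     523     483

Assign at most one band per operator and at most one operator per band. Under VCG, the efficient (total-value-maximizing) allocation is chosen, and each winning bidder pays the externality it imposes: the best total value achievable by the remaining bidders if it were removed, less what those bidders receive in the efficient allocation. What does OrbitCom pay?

OrbitCom pays $86M.

Efficient allocation: Meridian→Band D ($201M), OrbitCom→Band B ($554M), AzureWave→Band F ($745M), PeakComm→Band A ($950M); total welfare W = $2450M.
OrbitCom receives Band B at value $554M, so the others get W − 554 = $1896M.
Without OrbitCom: best allocation of the remaining 3 bidders over all 4 bands is Meridian→Band D ($201M), AzureWave→Band B ($831M), PeakComm→Band A ($950M), total $1982M.
VCG payment = (others' best without OrbitCom) − (others' welfare with OrbitCom) = 1982 − 1896 = $86M.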